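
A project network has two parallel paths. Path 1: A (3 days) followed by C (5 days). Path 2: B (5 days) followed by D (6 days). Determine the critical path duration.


Path 1 = 3 + 5 = 8 days
Path 2 = 5 + 6 = 11 days
Duration = max(8, 11) = 11 days

11 days


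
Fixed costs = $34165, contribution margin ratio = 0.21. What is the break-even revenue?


Formula: BER = Fixed Costs / Contribution Margin Ratio
BER = $34165 / 0.21
BER = $162690.48 (to the nearest cent)

$162690.48


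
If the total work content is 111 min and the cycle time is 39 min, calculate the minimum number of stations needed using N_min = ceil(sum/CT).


Formula: N_min = ceil(Sum of Task Times / Cycle Time)
N_min = ceil(111 min / 39 min) = ceil(2.8462)
N_min = 3 stations

3


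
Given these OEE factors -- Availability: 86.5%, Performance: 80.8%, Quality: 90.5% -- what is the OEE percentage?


Formula: OEE = Availability * Performance * Quality / 10000
A * P = 86.5% * 80.8% / 100 = 69.89%
OEE = 69.89% * 90.5% / 100 = 63.3%

63.3%


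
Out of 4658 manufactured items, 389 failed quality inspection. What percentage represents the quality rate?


Formula: Quality Rate = Good Pieces / Total Pieces * 100
Good pieces = 4658 - 389 = 4269
QR = 4269 / 4658 * 100 = 91.6%

91.6%


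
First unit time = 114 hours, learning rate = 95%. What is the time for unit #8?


Formula: T_n = T_1 * (learning_rate)^(log2(n)) where learning_rate = rate/100
Doublings = log2(8) = 3
T_n = 114 * 0.95^3
T_n = 114 * 0.8574 = 97.7 hours

97.7 hours


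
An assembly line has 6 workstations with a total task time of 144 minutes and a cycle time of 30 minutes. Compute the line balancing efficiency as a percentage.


Formula: Efficiency = Sum of Task Times / (N_stations * CT) * 100
Total station capacity = 6 stations * 30 min = 180 min
Efficiency = 144 / 180 * 100 = 80.0%

80.0%


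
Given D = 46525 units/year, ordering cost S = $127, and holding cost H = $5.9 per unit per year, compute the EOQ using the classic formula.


Formula: EOQ = sqrt(2 * D * S / H)
Numerator: 2 * 46525 * 127 = 11817350
2DS/H = 11817350 / 5.9 = 2002940.7
EOQ = sqrt(2002940.7) = 1415.3 units

1415.3 units


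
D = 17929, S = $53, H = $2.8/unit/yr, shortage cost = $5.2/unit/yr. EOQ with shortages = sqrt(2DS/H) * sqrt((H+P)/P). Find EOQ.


Formula: EOQ* = sqrt(2DS/H) * sqrt((H+P)/P)
Base EOQ = sqrt(2*17929*53/2.8) = 823.86 units
Correction = sqrt((2.8+5.2)/5.2) = 1.24035
EOQ* = 823.86 * 1.24035 = 1021.9 units

1021.9 units


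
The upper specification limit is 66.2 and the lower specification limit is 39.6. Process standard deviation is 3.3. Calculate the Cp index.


Cp = (66.2 - 39.6) / (6 * 3.3)

1.34


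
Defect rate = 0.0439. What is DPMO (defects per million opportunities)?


DPMO = defect_rate * 1000000 = 0.0439 * 1000000

43900


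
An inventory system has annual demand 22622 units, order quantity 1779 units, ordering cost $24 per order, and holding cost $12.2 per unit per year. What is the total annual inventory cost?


TC = 22622/1779 * 24 + 1779/2 * 12.2

$11157.09


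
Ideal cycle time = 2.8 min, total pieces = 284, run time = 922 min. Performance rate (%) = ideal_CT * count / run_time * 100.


Formula: Performance = (Ideal CT * Total Count) / Run Time * 100
Ideal output time = 2.8 * 284 = 795.2 min
Performance = 795.2 / 922 * 100 = 86.2%

86.2%


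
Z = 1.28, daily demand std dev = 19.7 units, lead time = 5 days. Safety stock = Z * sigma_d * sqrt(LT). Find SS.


Formula: SS = z * sigma_d * sqrt(LT)
sqrt(LT) = sqrt(5) = 2.2361
SS = 1.28 * 19.7 * 2.2361
SS = 56.4 units

56.4 units


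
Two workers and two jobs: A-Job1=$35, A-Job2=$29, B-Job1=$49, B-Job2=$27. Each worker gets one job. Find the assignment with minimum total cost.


Option 1: A->1 + B->2 = $35 + $27 = $62
Option 2: A->2 + B->1 = $29 + $49 = $78
Min cost = min($62, $78) = $62

$62


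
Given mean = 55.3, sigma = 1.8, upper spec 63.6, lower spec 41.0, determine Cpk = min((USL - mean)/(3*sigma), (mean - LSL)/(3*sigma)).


Cpu = (63.6 - 55.3) / (3 * 1.8) = 1.54
Cpl = (55.3 - 41.0) / (3 * 1.8) = 2.65
Cpk = min(1.54, 2.65) = 1.54

1.54


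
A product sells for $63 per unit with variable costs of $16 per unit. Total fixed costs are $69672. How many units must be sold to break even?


Formula: BEQ = Fixed Costs / (Price - Variable Cost)
Contribution margin = $63 - $16 = $47/unit
BEQ = ceil($69672 / $47/unit) = ceil(1482.38) = 1483 units

1483 units


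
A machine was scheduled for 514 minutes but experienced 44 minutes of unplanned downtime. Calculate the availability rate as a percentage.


Formula: Availability = (Planned Time - Downtime) / Planned Time * 100
Uptime = 514 - 44 = 470 min
Availability = 470 / 514 * 100 = 91.4%

91.4%


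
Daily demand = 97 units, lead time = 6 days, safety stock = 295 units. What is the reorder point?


Formula: ROP = (Daily Demand * Lead Time) + Safety Stock
Demand during lead time = 97 * 6 = 582 units
ROP = 582 + 295 = 877 units

877 units


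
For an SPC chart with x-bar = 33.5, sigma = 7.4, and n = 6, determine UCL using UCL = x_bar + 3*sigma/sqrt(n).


UCL = 33.5 + 3 * 7.4 / sqrt(6)

42.56


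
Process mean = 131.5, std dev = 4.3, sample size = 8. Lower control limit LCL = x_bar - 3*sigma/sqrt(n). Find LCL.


LCL = 131.5 - 3 * 4.3 / sqrt(8)

126.94


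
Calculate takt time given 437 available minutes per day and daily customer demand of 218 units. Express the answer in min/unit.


Formula: Takt Time = Available Production Time / Customer Demand
Takt = 437 min/day / 218 units/day
Takt = 2.0 min/unit

2.0 min/unit


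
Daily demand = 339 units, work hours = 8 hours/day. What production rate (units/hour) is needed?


Formula: Production Rate = Daily Demand / Available Hours
Rate = 339 units/day / 8 hours/day
Rate = 42.4 units/hour

42.4 units/hour


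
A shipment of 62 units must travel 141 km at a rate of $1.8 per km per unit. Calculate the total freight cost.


TC = dist * cost * units = 141 * 1.8 * 62 = $15735.60

$15735.60


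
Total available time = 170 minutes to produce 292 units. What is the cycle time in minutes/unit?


Formula: CT = Available Time / Number of Units
CT = 170 min / 292 units
CT = 0.58 min/unit

0.58 min/unit


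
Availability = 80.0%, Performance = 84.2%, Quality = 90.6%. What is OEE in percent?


Formula: OEE = Availability * Performance * Quality / 10000
A * P = 80.0% * 84.2% / 100 = 67.36%
OEE = 67.36% * 90.6% / 100 = 61.0%

61.0%


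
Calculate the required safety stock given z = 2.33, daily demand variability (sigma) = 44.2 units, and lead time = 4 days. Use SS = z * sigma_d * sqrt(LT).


Formula: SS = z * sigma_d * sqrt(LT)
sqrt(LT) = sqrt(4) = 2.0
SS = 2.33 * 44.2 * 2.0
SS = 206.0 units

206.0 units


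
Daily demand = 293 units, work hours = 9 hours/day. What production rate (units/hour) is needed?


Formula: Production Rate = Daily Demand / Available Hours
Rate = 293 units/day / 9 hours/day
Rate = 32.6 units/hour

32.6 units/hour


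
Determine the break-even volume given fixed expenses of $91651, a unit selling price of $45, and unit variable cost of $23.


Formula: BEQ = Fixed Costs / (Price - Variable Cost)
Contribution margin = $45 - $23 = $22/unit
BEQ = ceil($91651 / $22/unit) = ceil(4165.95) = 4166 units

4166 units


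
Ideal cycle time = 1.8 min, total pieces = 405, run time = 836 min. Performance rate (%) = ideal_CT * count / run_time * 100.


Formula: Performance = (Ideal CT * Total Count) / Run Time * 100
Ideal output time = 1.8 * 405 = 729.0 min
Performance = 729.0 / 836 * 100 = 87.2%

87.2%


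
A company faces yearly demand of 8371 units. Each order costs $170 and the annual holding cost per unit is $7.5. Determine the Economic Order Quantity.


Formula: EOQ = sqrt(2 * D * S / H)
Numerator: 2 * 8371 * 170 = 2846140
2DS/H = 2846140 / 7.5 = 379485.3
EOQ = sqrt(379485.3) = 616.0 units

616.0 units


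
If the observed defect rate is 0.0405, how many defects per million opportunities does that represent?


DPMO = defect_rate * 1000000 = 0.0405 * 1000000

40500


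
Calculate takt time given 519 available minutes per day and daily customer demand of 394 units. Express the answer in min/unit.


Formula: Takt Time = Available Production Time / Customer Demand
Takt = 519 min/day / 394 units/day
Takt = 1.32 min/unit

1.32 min/unit


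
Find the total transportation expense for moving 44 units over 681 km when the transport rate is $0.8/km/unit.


TC = dist * cost * units = 681 * 0.8 * 44 = $23971.20

$23971.20


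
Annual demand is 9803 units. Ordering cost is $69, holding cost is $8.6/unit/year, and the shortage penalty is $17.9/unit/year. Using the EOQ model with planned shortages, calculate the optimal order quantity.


Formula: EOQ* = sqrt(2DS/H) * sqrt((H+P)/P)
Base EOQ = sqrt(2*9803*69/8.6) = 396.62 units
Correction = sqrt((8.6+17.9)/17.9) = 1.21674
EOQ* = 396.62 * 1.21674 = 482.6 units

482.6 units


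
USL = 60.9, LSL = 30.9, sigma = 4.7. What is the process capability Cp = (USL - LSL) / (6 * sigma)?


Cp = (60.9 - 30.9) / (6 * 4.7)

1.06


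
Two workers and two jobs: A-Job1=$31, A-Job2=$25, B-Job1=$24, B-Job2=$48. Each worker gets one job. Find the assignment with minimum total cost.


Option 1: A->1 + B->2 = $31 + $48 = $79
Option 2: A->2 + B->1 = $25 + $24 = $49
Min cost = min($79, $49) = $49

$49


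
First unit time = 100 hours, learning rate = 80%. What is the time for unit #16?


Formula: T_n = T_1 * (learning_rate)^(log2(n)) where learning_rate = rate/100
Doublings = log2(16) = 4
T_n = 100 * 0.8^4
T_n = 100 * 0.4096 = 41.0 hours

41.0 hours


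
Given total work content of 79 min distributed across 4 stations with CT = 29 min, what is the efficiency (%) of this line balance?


Formula: Efficiency = Sum of Task Times / (N_stations * CT) * 100
Total station capacity = 4 stations * 29 min = 116 min
Efficiency = 79 / 116 * 100 = 68.1%

68.1%


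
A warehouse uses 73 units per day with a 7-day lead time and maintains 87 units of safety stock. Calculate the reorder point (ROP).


Formula: ROP = (Daily Demand * Lead Time) + Safety Stock
Demand during lead time = 73 * 7 = 511 units
ROP = 511 + 87 = 598 units

598 units


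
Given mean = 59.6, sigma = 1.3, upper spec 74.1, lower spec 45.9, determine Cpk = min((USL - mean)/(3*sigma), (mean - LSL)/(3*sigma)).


Cpu = (74.1 - 59.6) / (3 * 1.3) = 3.72
Cpl = (59.6 - 45.9) / (3 * 1.3) = 3.51
Cpk = min(3.72, 3.51) = 3.51

3.51


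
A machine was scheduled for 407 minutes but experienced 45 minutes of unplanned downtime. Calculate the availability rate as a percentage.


Formula: Availability = (Planned Time - Downtime) / Planned Time * 100
Uptime = 407 - 45 = 362 min
Availability = 362 / 407 * 100 = 88.9%

88.9%


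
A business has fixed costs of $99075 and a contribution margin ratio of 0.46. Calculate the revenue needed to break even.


Formula: BER = Fixed Costs / Contribution Margin Ratio
BER = $99075 / 0.46
BER = $215380.43 (to the nearest cent)

$215380.43


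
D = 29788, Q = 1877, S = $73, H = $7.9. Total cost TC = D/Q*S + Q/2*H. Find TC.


TC = 29788/1877 * 73 + 1877/2 * 7.9

$8572.66


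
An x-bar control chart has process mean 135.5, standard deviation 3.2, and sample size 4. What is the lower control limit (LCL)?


LCL = 135.5 - 3 * 3.2 / sqrt(4)

130.7


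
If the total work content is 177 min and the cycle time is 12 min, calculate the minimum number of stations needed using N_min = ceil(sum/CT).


Formula: N_min = ceil(Sum of Task Times / Cycle Time)
N_min = ceil(177 min / 12 min) = ceil(14.75)
N_min = 15 stations

15


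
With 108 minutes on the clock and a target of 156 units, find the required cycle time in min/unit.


Formula: CT = Available Time / Number of Units
CT = 108 min / 156 units
CT = 0.69 min/unit

0.69 min/unit


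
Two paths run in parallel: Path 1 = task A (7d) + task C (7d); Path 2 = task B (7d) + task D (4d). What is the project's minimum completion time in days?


Path 1 = 7 + 7 = 14 days
Path 2 = 7 + 4 = 11 days
Duration = max(14, 11) = 14 days

14 days


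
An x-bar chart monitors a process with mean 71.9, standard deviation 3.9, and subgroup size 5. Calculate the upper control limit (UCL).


UCL = 71.9 + 3 * 3.9 / sqrt(5)

77.13


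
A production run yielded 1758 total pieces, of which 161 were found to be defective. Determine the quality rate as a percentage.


Formula: Quality Rate = Good Pieces / Total Pieces * 100
Good pieces = 1758 - 161 = 1597
QR = 1597 / 1758 * 100 = 90.8%

90.8%


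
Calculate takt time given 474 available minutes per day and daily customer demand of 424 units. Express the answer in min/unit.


Formula: Takt Time = Available Production Time / Customer Demand
Takt = 474 min/day / 424 units/day
Takt = 1.12 min/unit

1.12 min/unit


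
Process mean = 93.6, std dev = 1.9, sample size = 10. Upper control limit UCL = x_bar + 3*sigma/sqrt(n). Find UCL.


UCL = 93.6 + 3 * 1.9 / sqrt(10)

95.4


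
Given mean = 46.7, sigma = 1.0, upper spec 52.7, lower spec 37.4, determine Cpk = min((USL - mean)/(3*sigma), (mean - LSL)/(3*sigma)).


Cpu = (52.7 - 46.7) / (3 * 1.0) = 2.0
Cpl = (46.7 - 37.4) / (3 * 1.0) = 3.1
Cpk = min(2.0, 3.1) = 2.0

2.0


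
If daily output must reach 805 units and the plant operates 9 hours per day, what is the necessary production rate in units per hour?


Formula: Production Rate = Daily Demand / Available Hours
Rate = 805 units/day / 9 hours/day
Rate = 89.4 units/hour

89.4 units/hour


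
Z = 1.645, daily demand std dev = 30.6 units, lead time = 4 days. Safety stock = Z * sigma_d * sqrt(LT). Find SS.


Formula: SS = z * sigma_d * sqrt(LT)
sqrt(LT) = sqrt(4) = 2.0
SS = 1.645 * 30.6 * 2.0
SS = 100.7 units

100.7 units


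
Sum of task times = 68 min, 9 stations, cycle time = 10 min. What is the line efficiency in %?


Formula: Efficiency = Sum of Task Times / (N_stations * CT) * 100
Total station capacity = 9 stations * 10 min = 90 min
Efficiency = 68 / 90 * 100 = 75.6%

75.6%


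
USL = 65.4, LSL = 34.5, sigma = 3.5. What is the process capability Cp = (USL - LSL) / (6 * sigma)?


Cp = (65.4 - 34.5) / (6 * 3.5)

1.47


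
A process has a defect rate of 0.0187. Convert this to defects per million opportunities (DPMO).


DPMO = defect_rate * 1000000 = 0.0187 * 1000000

18700


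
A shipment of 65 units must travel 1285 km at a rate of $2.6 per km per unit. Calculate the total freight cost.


TC = dist * cost * units = 1285 * 2.6 * 65 = $217165.00

$217165.00


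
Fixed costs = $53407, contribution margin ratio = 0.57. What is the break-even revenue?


Formula: BER = Fixed Costs / Contribution Margin Ratio
BER = $53407 / 0.57
BER = $93696.49 (to the nearest cent)

$93696.49


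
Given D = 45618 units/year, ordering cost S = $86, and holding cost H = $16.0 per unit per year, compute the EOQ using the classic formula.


Formula: EOQ = sqrt(2 * D * S / H)
Numerator: 2 * 45618 * 86 = 7846296
2DS/H = 7846296 / 16.0 = 490393.5
EOQ = sqrt(490393.5) = 700.3 units

700.3 units


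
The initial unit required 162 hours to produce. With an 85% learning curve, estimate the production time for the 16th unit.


Formula: T_n = T_1 * (learning_rate)^(log2(n)) where learning_rate = rate/100
Doublings = log2(16) = 4
T_n = 162 * 0.85^4
T_n = 162 * 0.522 = 84.6 hours

84.6 hours


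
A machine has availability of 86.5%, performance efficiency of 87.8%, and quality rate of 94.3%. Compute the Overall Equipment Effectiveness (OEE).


Formula: OEE = Availability * Performance * Quality / 10000
A * P = 86.5% * 87.8% / 100 = 75.95%
OEE = 75.95% * 94.3% / 100 = 71.6%

71.6%


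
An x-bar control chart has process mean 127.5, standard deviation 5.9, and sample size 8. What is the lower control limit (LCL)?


LCL = 127.5 - 3 * 5.9 / sqrt(8)

121.24


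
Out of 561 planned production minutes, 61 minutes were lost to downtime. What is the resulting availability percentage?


Formula: Availability = (Planned Time - Downtime) / Planned Time * 100
Uptime = 561 - 61 = 500 min
Availability = 500 / 561 * 100 = 89.1%

89.1%


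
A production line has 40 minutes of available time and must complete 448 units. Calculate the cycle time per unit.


Formula: CT = Available Time / Number of Units
CT = 40 min / 448 units
CT = 0.09 min/unit

0.09 min/unit


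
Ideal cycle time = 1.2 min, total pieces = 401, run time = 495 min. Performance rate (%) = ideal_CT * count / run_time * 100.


Formula: Performance = (Ideal CT * Total Count) / Run Time * 100
Ideal output time = 1.2 * 401 = 481.2 min
Performance = 481.2 / 495 * 100 = 97.2%

97.2%


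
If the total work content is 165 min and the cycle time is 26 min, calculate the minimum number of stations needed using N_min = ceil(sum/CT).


Formula: N_min = ceil(Sum of Task Times / Cycle Time)
N_min = ceil(165 min / 26 min) = ceil(6.3462)
N_min = 7 stations

7


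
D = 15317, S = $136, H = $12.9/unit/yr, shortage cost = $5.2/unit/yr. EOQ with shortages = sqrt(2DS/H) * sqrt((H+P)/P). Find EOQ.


Formula: EOQ* = sqrt(2DS/H) * sqrt((H+P)/P)
Base EOQ = sqrt(2*15317*136/12.9) = 568.3 units
Correction = sqrt((12.9+5.2)/5.2) = 1.86568
EOQ* = 568.3 * 1.86568 = 1060.3 units

1060.3 units


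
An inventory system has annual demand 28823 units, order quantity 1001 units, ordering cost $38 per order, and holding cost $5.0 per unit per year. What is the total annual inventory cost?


TC = 28823/1001 * 38 + 1001/2 * 5.0

$3596.68


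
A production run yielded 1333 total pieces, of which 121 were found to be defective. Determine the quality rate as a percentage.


Formula: Quality Rate = Good Pieces / Total Pieces * 100
Good pieces = 1333 - 121 = 1212
QR = 1212 / 1333 * 100 = 90.9%

90.9%


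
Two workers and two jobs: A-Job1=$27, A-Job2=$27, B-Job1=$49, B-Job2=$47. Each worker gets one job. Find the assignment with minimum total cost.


Option 1: A->1 + B->2 = $27 + $47 = $74
Option 2: A->2 + B->1 = $27 + $49 = $76
Min cost = min($74, $76) = $74

$74


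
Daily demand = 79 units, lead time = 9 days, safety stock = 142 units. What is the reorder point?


Formula: ROP = (Daily Demand * Lead Time) + Safety Stock
Demand during lead time = 79 * 9 = 711 units
ROP = 711 + 142 = 853 units

853 units


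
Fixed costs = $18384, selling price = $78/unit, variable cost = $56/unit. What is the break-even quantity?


Formula: BEQ = Fixed Costs / (Price - Variable Cost)
Contribution margin = $78 - $56 = $22/unit
BEQ = ceil($18384 / $22/unit) = ceil(835.64) = 836 units

836 units


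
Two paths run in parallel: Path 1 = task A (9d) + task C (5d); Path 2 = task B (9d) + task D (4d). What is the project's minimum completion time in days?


Path 1 = 9 + 5 = 14 days
Path 2 = 9 + 4 = 13 days
Duration = max(14, 13) = 14 days

14 days


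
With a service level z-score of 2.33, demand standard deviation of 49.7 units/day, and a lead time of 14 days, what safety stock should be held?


Formula: SS = z * sigma_d * sqrt(LT)
sqrt(LT) = sqrt(14) = 3.7417
SS = 2.33 * 49.7 * 3.7417
SS = 433.3 units

433.3 units


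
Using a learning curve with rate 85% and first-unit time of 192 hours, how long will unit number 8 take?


Formula: T_n = T_1 * (learning_rate)^(log2(n)) where learning_rate = rate/100
Doublings = log2(8) = 3
T_n = 192 * 0.85^3
T_n = 192 * 0.6141 = 117.9 hours

117.9 hours


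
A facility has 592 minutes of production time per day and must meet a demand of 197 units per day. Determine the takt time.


Formula: Takt Time = Available Production Time / Customer Demand
Takt = 592 min/day / 197 units/day
Takt = 3.01 min/unit

3.01 min/unit


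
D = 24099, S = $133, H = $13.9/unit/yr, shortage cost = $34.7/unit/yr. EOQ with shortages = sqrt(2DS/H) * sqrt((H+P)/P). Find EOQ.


Formula: EOQ* = sqrt(2DS/H) * sqrt((H+P)/P)
Base EOQ = sqrt(2*24099*133/13.9) = 679.1 units
Correction = sqrt((13.9+34.7)/34.7) = 1.18346
EOQ* = 679.1 * 1.18346 = 803.7 units

803.7 units


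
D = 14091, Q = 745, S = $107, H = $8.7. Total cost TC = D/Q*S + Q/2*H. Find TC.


TC = 14091/745 * 107 + 745/2 * 8.7

$5264.56


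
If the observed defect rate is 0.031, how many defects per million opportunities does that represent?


DPMO = defect_rate * 1000000 = 0.031 * 1000000

31000


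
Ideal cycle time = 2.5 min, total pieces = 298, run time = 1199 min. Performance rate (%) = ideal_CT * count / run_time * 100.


Formula: Performance = (Ideal CT * Total Count) / Run Time * 100
Ideal output time = 2.5 * 298 = 745.0 min
Performance = 745.0 / 1199 * 100 = 62.1%

62.1%


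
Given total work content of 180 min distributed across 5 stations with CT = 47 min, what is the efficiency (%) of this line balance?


Formula: Efficiency = Sum of Task Times / (N_stations * CT) * 100
Total station capacity = 5 stations * 47 min = 235 min
Efficiency = 180 / 235 * 100 = 76.6%

76.6%


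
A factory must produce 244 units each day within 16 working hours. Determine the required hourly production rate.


Formula: Production Rate = Daily Demand / Available Hours
Rate = 244 units/day / 16 hours/day
Rate = 15.3 units/hour

15.3 units/hour


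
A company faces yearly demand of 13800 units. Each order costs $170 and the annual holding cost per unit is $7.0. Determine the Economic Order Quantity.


Formula: EOQ = sqrt(2 * D * S / H)
Numerator: 2 * 13800 * 170 = 4692000
2DS/H = 4692000 / 7.0 = 670285.7
EOQ = sqrt(670285.7) = 818.7 units

818.7 units


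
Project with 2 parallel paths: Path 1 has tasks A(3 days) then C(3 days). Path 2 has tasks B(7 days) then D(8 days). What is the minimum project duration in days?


Path 1 = 3 + 3 = 6 days
Path 2 = 7 + 8 = 15 days
Duration = max(6, 15) = 15 days

15 days


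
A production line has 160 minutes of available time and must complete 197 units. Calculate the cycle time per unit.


Formula: CT = Available Time / Number of Units
CT = 160 min / 197 units
CT = 0.81 min/unit

0.81 min/unit


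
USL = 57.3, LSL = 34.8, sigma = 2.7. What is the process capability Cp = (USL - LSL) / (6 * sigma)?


Cp = (57.3 - 34.8) / (6 * 2.7)

1.39


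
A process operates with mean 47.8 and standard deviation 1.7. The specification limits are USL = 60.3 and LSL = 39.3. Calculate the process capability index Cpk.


Cpu = (60.3 - 47.8) / (3 * 1.7) = 2.45
Cpl = (47.8 - 39.3) / (3 * 1.7) = 1.67
Cpk = min(2.45, 1.67) = 1.67

1.67


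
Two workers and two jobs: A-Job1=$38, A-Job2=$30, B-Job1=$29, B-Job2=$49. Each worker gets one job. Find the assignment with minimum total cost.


Option 1: A->1 + B->2 = $38 + $49 = $87
Option 2: A->2 + B->1 = $30 + $29 = $59
Min cost = min($87, $59) = $59

$59


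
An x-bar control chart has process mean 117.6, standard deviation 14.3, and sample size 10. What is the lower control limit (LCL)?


LCL = 117.6 - 3 * 14.3 / sqrt(10)

104.03


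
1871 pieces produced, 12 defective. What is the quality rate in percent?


Formula: Quality Rate = Good Pieces / Total Pieces * 100
Good pieces = 1871 - 12 = 1859
QR = 1859 / 1871 * 100 = 99.4%

99.4%


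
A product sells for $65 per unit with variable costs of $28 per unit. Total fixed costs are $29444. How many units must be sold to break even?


Formula: BEQ = Fixed Costs / (Price - Variable Cost)
Contribution margin = $65 - $28 = $37/unit
BEQ = ceil($29444 / $37/unit) = ceil(795.78) = 796 units

796 units


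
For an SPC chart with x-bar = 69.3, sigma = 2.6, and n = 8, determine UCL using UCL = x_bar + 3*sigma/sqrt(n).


UCL = 69.3 + 3 * 2.6 / sqrt(8)

72.06


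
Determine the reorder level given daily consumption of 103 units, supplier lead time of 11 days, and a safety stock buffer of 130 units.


Formula: ROP = (Daily Demand * Lead Time) + Safety Stock
Demand during lead time = 103 * 11 = 1133 units
ROP = 1133 + 130 = 1263 units

1263 units


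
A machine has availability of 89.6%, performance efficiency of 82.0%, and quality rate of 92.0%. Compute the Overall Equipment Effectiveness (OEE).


Formula: OEE = Availability * Performance * Quality / 10000
A * P = 89.6% * 82.0% / 100 = 73.47%
OEE = 73.47% * 92.0% / 100 = 67.6%

67.6%


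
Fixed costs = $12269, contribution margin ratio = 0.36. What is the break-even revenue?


Formula: BER = Fixed Costs / Contribution Margin Ratio
BER = $12269 / 0.36
BER = $34080.56 (to the nearest cent)

$34080.56


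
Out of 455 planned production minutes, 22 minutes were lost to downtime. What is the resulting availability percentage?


Formula: Availability = (Planned Time - Downtime) / Planned Time * 100
Uptime = 455 - 22 = 433 min
Availability = 433 / 455 * 100 = 95.2%

95.2%


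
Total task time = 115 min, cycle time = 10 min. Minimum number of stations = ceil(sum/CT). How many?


Formula: N_min = ceil(Sum of Task Times / Cycle Time)
N_min = ceil(115 min / 10 min) = ceil(11.5)
N_min = 12 stations

12


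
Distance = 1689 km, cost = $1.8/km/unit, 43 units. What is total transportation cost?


TC = dist * cost * units = 1689 * 1.8 * 43 = $130728.60

$130728.60


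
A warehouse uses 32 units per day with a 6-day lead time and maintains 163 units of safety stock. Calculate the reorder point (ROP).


Formula: ROP = (Daily Demand * Lead Time) + Safety Stock
Demand during lead time = 32 * 6 = 192 units
ROP = 192 + 163 = 355 units

355 units


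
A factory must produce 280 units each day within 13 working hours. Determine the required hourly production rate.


Formula: Production Rate = Daily Demand / Available Hours
Rate = 280 units/day / 13 hours/day
Rate = 21.5 units/hour

21.5 units/hour


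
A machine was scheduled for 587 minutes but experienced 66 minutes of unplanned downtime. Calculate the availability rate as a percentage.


Formula: Availability = (Planned Time - Downtime) / Planned Time * 100
Uptime = 587 - 66 = 521 min
Availability = 521 / 587 * 100 = 88.8%

88.8%


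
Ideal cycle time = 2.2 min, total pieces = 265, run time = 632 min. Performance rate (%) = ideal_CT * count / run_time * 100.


Formula: Performance = (Ideal CT * Total Count) / Run Time * 100
Ideal output time = 2.2 * 265 = 583.0 min
Performance = 583.0 / 632 * 100 = 92.2%

92.2%


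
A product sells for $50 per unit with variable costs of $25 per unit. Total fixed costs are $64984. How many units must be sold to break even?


Formula: BEQ = Fixed Costs / (Price - Variable Cost)
Contribution margin = $50 - $25 = $25/unit
BEQ = ceil($64984 / $25/unit) = ceil(2599.36) = 2600 units

2600 units


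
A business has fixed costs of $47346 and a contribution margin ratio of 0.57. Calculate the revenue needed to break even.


Formula: BER = Fixed Costs / Contribution Margin Ratio
BER = $47346 / 0.57
BER = $83063.16 (to the nearest cent)

$83063.16


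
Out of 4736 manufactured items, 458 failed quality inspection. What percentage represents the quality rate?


Formula: Quality Rate = Good Pieces / Total Pieces * 100
Good pieces = 4736 - 458 = 4278
QR = 4278 / 4736 * 100 = 90.3%

90.3%


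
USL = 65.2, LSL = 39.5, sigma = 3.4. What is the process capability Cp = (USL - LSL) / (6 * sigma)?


Cp = (65.2 - 39.5) / (6 * 3.4)

1.26


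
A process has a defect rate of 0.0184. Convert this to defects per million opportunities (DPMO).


DPMO = defect_rate * 1000000 = 0.0184 * 1000000

18400


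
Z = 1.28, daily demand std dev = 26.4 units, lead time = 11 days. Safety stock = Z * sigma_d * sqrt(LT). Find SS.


Formula: SS = z * sigma_d * sqrt(LT)
sqrt(LT) = sqrt(11) = 3.3166
SS = 1.28 * 26.4 * 3.3166
SS = 112.1 units

112.1 units


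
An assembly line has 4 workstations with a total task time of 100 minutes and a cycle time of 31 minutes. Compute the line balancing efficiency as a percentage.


Formula: Efficiency = Sum of Task Times / (N_stations * CT) * 100
Total station capacity = 4 stations * 31 min = 124 min
Efficiency = 100 / 124 * 100 = 80.6%

80.6%


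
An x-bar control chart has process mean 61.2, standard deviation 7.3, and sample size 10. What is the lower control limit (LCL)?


LCL = 61.2 - 3 * 7.3 / sqrt(10)

54.27


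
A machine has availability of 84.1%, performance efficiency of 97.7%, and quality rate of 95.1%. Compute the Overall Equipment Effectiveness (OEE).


Formula: OEE = Availability * Performance * Quality / 10000
A * P = 84.1% * 97.7% / 100 = 82.17%
OEE = 82.17% * 95.1% / 100 = 78.1%

78.1%


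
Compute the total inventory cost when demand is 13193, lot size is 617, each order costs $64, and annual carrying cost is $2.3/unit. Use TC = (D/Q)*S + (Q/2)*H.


TC = 13193/617 * 64 + 617/2 * 2.3

$2078.03


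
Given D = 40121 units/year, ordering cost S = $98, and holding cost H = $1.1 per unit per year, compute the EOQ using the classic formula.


Formula: EOQ = sqrt(2 * D * S / H)
Numerator: 2 * 40121 * 98 = 7863716
2DS/H = 7863716 / 1.1 = 7148832.7
EOQ = sqrt(7148832.7) = 2673.7 units

2673.7 units


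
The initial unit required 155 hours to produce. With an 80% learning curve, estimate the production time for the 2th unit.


Formula: T_n = T_1 * (learning_rate)^(log2(n)) where learning_rate = rate/100
Doublings = log2(2) = 1
T_n = 155 * 0.8^1
T_n = 155 * 0.8 = 124.0 hours

124.0 hours


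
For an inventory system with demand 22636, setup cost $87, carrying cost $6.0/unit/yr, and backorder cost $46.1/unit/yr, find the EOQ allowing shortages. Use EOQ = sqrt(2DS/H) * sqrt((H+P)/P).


Formula: EOQ* = sqrt(2DS/H) * sqrt((H+P)/P)
Base EOQ = sqrt(2*22636*87/6.0) = 810.21 units
Correction = sqrt((6.0+46.1)/46.1) = 1.06309
EOQ* = 810.21 * 1.06309 = 861.3 units

861.3 units


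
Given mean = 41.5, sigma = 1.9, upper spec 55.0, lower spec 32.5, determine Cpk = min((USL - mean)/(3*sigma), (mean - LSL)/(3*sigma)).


Cpu = (55.0 - 41.5) / (3 * 1.9) = 2.37
Cpl = (41.5 - 32.5) / (3 * 1.9) = 1.58
Cpk = min(2.37, 1.58) = 1.58

1.58


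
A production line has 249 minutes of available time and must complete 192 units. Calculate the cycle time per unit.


Formula: CT = Available Time / Number of Units
CT = 249 min / 192 units
CT = 1.3 min/unit

1.3 min/unit


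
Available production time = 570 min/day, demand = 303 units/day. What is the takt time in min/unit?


Formula: Takt Time = Available Production Time / Customer Demand
Takt = 570 min/day / 303 units/day
Takt = 1.88 min/unit

1.88 min/unit


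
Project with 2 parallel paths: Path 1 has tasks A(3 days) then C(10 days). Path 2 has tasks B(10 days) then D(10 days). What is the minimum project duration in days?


Path 1 = 3 + 10 = 13 days
Path 2 = 10 + 10 = 20 days
Duration = max(13, 20) = 20 days

20 days


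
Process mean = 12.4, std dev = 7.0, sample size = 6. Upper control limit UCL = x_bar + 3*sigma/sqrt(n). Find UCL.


UCL = 12.4 + 3 * 7.0 / sqrt(6)

20.97


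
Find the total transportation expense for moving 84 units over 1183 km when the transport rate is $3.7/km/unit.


TC = dist * cost * units = 1183 * 3.7 * 84 = $367676.40

$367676.40


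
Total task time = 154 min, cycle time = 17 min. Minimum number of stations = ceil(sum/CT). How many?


Formula: N_min = ceil(Sum of Task Times / Cycle Time)
N_min = ceil(154 min / 17 min) = ceil(9.0588)
N_min = 10 stations

10


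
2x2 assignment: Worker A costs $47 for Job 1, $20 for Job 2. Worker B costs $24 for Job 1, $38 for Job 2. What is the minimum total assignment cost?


Option 1: A->1 + B->2 = $47 + $38 = $85
Option 2: A->2 + B->1 = $20 + $24 = $44
Min cost = min($85, $44) = $44

$44


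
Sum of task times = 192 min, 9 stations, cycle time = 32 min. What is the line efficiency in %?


Formula: Efficiency = Sum of Task Times / (N_stations * CT) * 100
Total station capacity = 9 stations * 32 min = 288 min
Efficiency = 192 / 288 * 100 = 66.7%

66.7%


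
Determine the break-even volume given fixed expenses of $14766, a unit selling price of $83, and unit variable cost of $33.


Formula: BEQ = Fixed Costs / (Price - Variable Cost)
Contribution margin = $83 - $33 = $50/unit
BEQ = ceil($14766 / $50/unit) = ceil(295.32) = 296 units

296 units


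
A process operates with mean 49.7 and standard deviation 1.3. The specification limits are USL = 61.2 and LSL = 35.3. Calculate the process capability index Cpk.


Cpu = (61.2 - 49.7) / (3 * 1.3) = 2.95
Cpl = (49.7 - 35.3) / (3 * 1.3) = 3.69
Cpk = min(2.95, 3.69) = 2.95

2.95


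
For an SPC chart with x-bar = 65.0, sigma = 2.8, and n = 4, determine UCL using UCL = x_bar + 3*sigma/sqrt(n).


UCL = 65.0 + 3 * 2.8 / sqrt(4)

69.2


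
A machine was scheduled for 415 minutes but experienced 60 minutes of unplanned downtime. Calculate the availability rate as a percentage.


Formula: Availability = (Planned Time - Downtime) / Planned Time * 100
Uptime = 415 - 60 = 355 min
Availability = 355 / 415 * 100 = 85.5%

85.5%


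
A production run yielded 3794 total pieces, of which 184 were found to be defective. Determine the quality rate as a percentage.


Formula: Quality Rate = Good Pieces / Total Pieces * 100
Good pieces = 3794 - 184 = 3610
QR = 3610 / 3794 * 100 = 95.2%

95.2%


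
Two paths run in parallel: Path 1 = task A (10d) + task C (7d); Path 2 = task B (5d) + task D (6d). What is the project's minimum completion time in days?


Path 1 = 10 + 7 = 17 days
Path 2 = 5 + 6 = 11 days
Duration = max(17, 11) = 17 days

17 days


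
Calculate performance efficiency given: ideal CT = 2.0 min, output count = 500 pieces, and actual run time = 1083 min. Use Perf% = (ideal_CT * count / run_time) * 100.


Formula: Performance = (Ideal CT * Total Count) / Run Time * 100
Ideal output time = 2.0 * 500 = 1000.0 min
Performance = 1000.0 / 1083 * 100 = 92.3%

92.3%


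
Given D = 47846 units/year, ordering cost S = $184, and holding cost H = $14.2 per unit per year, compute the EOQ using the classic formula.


Formula: EOQ = sqrt(2 * D * S / H)
Numerator: 2 * 47846 * 184 = 17607328
2DS/H = 17607328 / 14.2 = 1239952.7
EOQ = sqrt(1239952.7) = 1113.5 units

1113.5 units


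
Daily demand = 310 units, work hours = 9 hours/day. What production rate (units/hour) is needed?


Formula: Production Rate = Daily Demand / Available Hours
Rate = 310 units/day / 9 hours/day
Rate = 34.4 units/hour

34.4 units/hour


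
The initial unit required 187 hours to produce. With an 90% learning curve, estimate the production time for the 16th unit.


Formula: T_n = T_1 * (learning_rate)^(log2(n)) where learning_rate = rate/100
Doublings = log2(16) = 4
T_n = 187 * 0.9^4
T_n = 187 * 0.6561 = 122.7 hours

122.7 hours


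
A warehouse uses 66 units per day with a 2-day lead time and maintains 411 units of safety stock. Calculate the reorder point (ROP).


Formula: ROP = (Daily Demand * Lead Time) + Safety Stock
Demand during lead time = 66 * 2 = 132 units
ROP = 132 + 411 = 543 units

543 units


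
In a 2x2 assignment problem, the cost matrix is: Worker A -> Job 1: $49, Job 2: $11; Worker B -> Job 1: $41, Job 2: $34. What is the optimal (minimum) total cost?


Option 1: A->1 + B->2 = $49 + $34 = $83
Option 2: A->2 + B->1 = $11 + $41 = $52
Min cost = min($83, $52) = $52

$52


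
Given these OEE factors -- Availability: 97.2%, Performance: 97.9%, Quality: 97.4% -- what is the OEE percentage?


Formula: OEE = Availability * Performance * Quality / 10000
A * P = 97.2% * 97.9% / 100 = 95.16%
OEE = 95.16% * 97.4% / 100 = 92.7%

92.7%


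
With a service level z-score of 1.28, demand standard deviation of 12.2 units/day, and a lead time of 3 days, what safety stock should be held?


Formula: SS = z * sigma_d * sqrt(LT)
sqrt(LT) = sqrt(3) = 1.7321
SS = 1.28 * 12.2 * 1.7321
SS = 27.0 units

27.0 units


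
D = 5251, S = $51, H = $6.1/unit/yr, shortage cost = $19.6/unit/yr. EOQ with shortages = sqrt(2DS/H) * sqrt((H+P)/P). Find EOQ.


Formula: EOQ* = sqrt(2DS/H) * sqrt((H+P)/P)
Base EOQ = sqrt(2*5251*51/6.1) = 296.32 units
Correction = sqrt((6.1+19.6)/19.6) = 1.14509
EOQ* = 296.32 * 1.14509 = 339.3 units

339.3 units


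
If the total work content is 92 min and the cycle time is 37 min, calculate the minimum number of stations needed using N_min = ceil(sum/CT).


Formula: N_min = ceil(Sum of Task Times / Cycle Time)
N_min = ceil(92 min / 37 min) = ceil(2.4865)
N_min = 3 stations

3


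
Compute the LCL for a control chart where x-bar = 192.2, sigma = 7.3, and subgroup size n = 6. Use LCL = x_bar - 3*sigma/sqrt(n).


LCL = 192.2 - 3 * 7.3 / sqrt(6)

183.26


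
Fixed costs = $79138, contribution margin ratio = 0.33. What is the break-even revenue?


Formula: BER = Fixed Costs / Contribution Margin Ratio
BER = $79138 / 0.33
BER = $239812.12 (to the nearest cent)

$239812.12


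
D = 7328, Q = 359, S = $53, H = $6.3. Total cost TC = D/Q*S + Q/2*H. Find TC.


TC = 7328/359 * 53 + 359/2 * 6.3

$2212.70


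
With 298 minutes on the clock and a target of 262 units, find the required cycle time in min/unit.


Formula: CT = Available Time / Number of Units
CT = 298 min / 262 units
CT = 1.14 min/unit

1.14 min/unit


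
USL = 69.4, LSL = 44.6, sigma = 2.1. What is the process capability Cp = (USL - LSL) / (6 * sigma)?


Cp = (69.4 - 44.6) / (6 * 2.1)

1.97


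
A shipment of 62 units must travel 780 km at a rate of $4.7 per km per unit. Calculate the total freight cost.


TC = dist * cost * units = 780 * 4.7 * 62 = $227292.00

$227292.00


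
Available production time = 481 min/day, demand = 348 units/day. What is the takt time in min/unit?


Formula: Takt Time = Available Production Time / Customer Demand
Takt = 481 min/day / 348 units/day
Takt = 1.38 min/unit

1.38 min/unit


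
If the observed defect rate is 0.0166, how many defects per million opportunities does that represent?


DPMO = defect_rate * 1000000 = 0.0166 * 1000000

16600


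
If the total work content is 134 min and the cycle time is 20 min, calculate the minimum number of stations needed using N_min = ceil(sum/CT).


Formula: N_min = ceil(Sum of Task Times / Cycle Time)
N_min = ceil(134 min / 20 min) = ceil(6.7)
N_min = 7 stations

7


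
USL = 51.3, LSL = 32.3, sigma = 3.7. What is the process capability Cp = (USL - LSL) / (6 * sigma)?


Cp = (51.3 - 32.3) / (6 * 3.7)

0.86


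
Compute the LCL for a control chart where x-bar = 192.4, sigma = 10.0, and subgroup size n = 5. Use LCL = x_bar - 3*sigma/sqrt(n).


LCL = 192.4 - 3 * 10.0 / sqrt(5)

178.98


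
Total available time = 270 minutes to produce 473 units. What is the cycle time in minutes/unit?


Formula: CT = Available Time / Number of Units
CT = 270 min / 473 units
CT = 0.57 min/unit

0.57 min/unit


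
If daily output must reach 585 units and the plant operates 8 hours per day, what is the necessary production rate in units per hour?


Formula: Production Rate = Daily Demand / Available Hours
Rate = 585 units/day / 8 hours/day
Rate = 73.1 units/hour

73.1 units/hour


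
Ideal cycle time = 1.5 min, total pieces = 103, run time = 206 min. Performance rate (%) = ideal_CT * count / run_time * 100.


Formula: Performance = (Ideal CT * Total Count) / Run Time * 100
Ideal output time = 1.5 * 103 = 154.5 min
Performance = 154.5 / 206 * 100 = 75.0%

75.0%


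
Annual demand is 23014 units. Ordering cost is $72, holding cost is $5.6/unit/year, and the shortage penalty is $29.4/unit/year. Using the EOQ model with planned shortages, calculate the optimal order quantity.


Formula: EOQ* = sqrt(2DS/H) * sqrt((H+P)/P)
Base EOQ = sqrt(2*23014*72/5.6) = 769.28 units
Correction = sqrt((5.6+29.4)/29.4) = 1.09109
EOQ* = 769.28 * 1.09109 = 839.4 units

839.4 units


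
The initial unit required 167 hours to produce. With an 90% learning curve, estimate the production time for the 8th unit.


Formula: T_n = T_1 * (learning_rate)^(log2(n)) where learning_rate = rate/100
Doublings = log2(8) = 3
T_n = 167 * 0.9^3
T_n = 167 * 0.729 = 121.7 hours

121.7 hours
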